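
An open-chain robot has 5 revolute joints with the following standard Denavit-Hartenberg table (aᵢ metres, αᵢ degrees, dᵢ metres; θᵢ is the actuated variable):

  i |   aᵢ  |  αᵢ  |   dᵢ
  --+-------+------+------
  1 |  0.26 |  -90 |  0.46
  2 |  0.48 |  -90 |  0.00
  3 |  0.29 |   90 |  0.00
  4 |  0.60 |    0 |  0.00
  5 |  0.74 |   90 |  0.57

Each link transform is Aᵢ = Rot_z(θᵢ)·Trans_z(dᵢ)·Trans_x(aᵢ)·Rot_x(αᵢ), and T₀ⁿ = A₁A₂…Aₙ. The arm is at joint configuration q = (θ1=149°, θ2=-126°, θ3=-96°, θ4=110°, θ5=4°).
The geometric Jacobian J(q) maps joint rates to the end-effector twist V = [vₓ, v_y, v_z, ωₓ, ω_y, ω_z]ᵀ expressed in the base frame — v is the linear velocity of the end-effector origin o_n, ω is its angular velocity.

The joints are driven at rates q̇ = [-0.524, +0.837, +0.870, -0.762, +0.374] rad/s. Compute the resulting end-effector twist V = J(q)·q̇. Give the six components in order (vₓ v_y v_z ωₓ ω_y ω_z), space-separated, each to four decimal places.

o_n = [-0.9736, 0.9054, 1.1368]
J₁: ẑ×o_n = [-0.9054, -0.9736, 0.0000], ω = ẑ
J2: z=[-0.5150, -0.8572, 0.0000] o=[-0.2229, 0.1339, 0.4600] → [-0.5801, 0.3486, -1.0408, -0.5150, -0.8572, 0.0000]
J3: z=[-0.6935, 0.4167, 0.5878] o=[0.0190, -0.0114, 0.8483] → [-0.4187, -0.3834, -0.2222, -0.6935, 0.4167, 0.5878]
J4: z=[-0.4472, 0.3907, -0.8046] o=[-0.1448, -0.2494, 0.8238] → [1.0514, 0.8068, -0.1927, -0.4472, 0.3907, -0.8046]
J5: z=[-0.4472, 0.3907, -0.8046] o=[-0.4199, 0.1539, 1.1726] → [0.5906, 0.4295, -0.1197, -0.4472, 0.3907, -0.8046]
V = J·q̇ = [-0.9557, 0.0142, -0.9624, -0.8609, -0.5065, 0.2996]

-0.9557 0.0142 -0.9624 -0.8609 -0.5065 0.2996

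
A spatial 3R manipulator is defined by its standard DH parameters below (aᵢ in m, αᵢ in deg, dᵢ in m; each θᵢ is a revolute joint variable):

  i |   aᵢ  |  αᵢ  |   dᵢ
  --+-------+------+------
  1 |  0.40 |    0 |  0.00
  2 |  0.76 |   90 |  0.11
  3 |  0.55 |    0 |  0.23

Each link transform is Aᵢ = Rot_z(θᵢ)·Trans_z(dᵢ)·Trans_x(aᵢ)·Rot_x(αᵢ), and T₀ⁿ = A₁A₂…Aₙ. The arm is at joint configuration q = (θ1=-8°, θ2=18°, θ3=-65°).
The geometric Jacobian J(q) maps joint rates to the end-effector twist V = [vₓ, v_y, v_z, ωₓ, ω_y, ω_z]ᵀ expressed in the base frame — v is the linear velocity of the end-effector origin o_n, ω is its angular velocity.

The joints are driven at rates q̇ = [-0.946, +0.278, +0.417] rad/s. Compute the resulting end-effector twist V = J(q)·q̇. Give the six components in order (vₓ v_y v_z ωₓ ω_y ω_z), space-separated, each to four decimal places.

o_n = [1.4134, -0.1098, -0.3885]
J₁: ẑ×o_n = [0.1098, 1.4134, -0.0000], ω = ẑ
J2: z=[0.0000, 0.0000, 1.0000] o=[0.3961, -0.0557, 0.0000] → [0.0542, 1.0173, -0.0000, 0.0000, 0.0000, 1.0000]
J3: z=[0.1736, -0.9848, 0.0000] o=[1.1446, 0.0763, 0.1100] → [0.4909, 0.0866, 0.2324, 0.1736, -0.9848, 0.0000]
V = J·q̇ = [0.1159, -1.0182, 0.0969, 0.0724, -0.4107, -0.6680]

0.1159 -1.0182 0.0969 0.0724 -0.4107 -0.6680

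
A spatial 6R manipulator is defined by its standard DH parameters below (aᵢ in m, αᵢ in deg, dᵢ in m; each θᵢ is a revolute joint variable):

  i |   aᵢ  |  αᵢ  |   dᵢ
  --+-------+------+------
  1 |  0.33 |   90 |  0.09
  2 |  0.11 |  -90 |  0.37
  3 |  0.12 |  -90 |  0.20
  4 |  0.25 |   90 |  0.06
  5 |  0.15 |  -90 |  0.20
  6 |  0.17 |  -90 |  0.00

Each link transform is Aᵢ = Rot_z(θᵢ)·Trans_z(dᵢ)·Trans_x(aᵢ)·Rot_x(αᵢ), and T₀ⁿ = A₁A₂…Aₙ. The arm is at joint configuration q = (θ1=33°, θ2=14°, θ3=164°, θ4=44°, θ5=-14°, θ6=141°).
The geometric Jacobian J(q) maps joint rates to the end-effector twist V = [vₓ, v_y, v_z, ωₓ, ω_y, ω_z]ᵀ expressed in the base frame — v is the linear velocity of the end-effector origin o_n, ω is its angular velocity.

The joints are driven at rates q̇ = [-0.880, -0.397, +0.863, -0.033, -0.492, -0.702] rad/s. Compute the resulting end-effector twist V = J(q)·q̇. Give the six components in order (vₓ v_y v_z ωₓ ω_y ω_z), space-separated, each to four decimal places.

o_n = [0.2165, -0.2405, 0.1040]
J₁: ẑ×o_n = [0.2405, 0.2165, -0.0000], ω = ẑ
J2: z=[0.5446, -0.8387, 0.0000] o=[0.2768, 0.1797, 0.0900] → [-0.0118, -0.0076, -0.2794, 0.5446, -0.8387, 0.0000]
J3: z=[-0.2029, -0.1318, 0.9703] o=[0.5678, -0.0724, 0.1166] → [0.1647, -0.3434, -0.0122, -0.2029, -0.1318, 0.9703]
J4: z=[0.2992, -0.9518, -0.0667] o=[0.4153, -0.1320, 0.2828] → [0.1629, 0.0667, -0.2217, 0.2992, -0.9518, -0.0667]
J5: z=[-0.7936, -0.2871, 0.5364] o=[0.3008, -0.2160, 0.0684] → [0.0029, -0.0170, -0.0048, -0.7936, -0.2871, 0.5364]
J6: z=[0.1622, -0.9496, -0.2682] o=[0.0542, -0.2546, 0.0557] → [-0.0421, -0.0514, 0.1565, 0.1622, -0.9496, -0.2682]
V = J·q̇ = [-0.0421, -0.4416, 0.0002, -0.1246, 1.0585, -0.1161]

-0.0421 -0.4416 0.0002 -0.1246 1.0585 -0.1161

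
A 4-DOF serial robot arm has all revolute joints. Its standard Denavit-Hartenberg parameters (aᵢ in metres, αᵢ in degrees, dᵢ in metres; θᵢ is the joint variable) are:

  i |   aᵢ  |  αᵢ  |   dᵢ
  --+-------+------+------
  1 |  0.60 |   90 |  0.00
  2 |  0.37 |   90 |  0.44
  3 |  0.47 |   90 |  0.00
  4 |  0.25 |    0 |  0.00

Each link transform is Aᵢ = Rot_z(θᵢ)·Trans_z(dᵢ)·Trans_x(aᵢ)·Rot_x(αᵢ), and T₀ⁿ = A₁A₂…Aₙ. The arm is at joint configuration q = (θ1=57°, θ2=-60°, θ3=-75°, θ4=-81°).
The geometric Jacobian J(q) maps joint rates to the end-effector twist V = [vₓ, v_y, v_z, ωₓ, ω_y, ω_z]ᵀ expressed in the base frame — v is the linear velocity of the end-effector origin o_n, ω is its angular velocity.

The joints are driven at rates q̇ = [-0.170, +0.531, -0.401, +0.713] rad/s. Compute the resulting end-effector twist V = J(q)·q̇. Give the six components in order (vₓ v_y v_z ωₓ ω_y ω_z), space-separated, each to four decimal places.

0.0052 0.0849 0.3641 0.2922 -0.1862 0.6269

o_n = [0.5365, 0.9211, -0.3111]
J₁: ẑ×o_n = [-0.9211, 0.5365, 0.0000], ω = ẑ
J2: z=[0.8387, -0.5446, 0.0000] o=[0.3268, 0.5032, 0.0000] → [0.1694, 0.2609, 0.4647, 0.8387, -0.5446, 0.0000]
J3: z=[-0.4717, -0.7263, -0.5000] o=[0.7966, 0.4187, -0.3204] → [0.2444, 0.1344, -0.4259, -0.4717, -0.7263, -0.5000]
J4: z=[-0.4801, -0.2641, 0.8365] o=[0.4489, 0.7170, -0.4258] → [-0.2011, 0.1283, -0.0749, -0.4801, -0.2641, 0.8365]
V = J·q̇ = [0.0052, 0.0849, 0.3641, 0.2922, -0.1862, 0.6269]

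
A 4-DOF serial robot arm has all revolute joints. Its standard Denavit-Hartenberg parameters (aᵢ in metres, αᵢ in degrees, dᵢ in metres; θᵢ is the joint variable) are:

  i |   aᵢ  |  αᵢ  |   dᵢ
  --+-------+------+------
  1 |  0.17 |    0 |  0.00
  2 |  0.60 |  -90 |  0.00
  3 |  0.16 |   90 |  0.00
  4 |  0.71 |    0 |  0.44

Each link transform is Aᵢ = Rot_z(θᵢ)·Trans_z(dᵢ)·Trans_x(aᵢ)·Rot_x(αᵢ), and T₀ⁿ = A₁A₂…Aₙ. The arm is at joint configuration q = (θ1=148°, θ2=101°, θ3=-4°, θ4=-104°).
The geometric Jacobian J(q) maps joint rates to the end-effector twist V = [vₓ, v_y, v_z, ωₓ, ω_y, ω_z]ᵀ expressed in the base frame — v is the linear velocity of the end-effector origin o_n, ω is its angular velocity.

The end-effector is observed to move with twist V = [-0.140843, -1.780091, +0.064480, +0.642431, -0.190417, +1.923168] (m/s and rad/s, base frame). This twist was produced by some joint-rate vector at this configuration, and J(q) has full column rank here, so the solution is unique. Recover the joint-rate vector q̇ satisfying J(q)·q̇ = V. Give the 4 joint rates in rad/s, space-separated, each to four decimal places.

0.5680 0.6050 0.6680 0.7520

o_n = [-0.9871, -0.1836, 0.4381]
J₁: ẑ×o_n = [0.1836, -0.9871, 0.0000], ω = ẑ
J2: z=[0.0000, 0.0000, 1.0000] o=[-0.1442, 0.0901, 0.0000] → [0.2737, -0.8430, 0.0000, 0.0000, 0.0000, 1.0000]
J3: z=[0.9336, -0.3584, 0.0000] o=[-0.3592, -0.4701, 0.0000] → [-0.1570, -0.4090, 0.0424, 0.9336, -0.3584, 0.0000]
J4: z=[0.0250, 0.0651, 0.9976] o=[-0.4164, -0.6191, 0.0112] → [-0.4066, -0.5800, 0.0481, 0.0250, 0.0651, 0.9976]
q̇ = J⁺·V = [0.5680, 0.6050, 0.6680, 0.7520]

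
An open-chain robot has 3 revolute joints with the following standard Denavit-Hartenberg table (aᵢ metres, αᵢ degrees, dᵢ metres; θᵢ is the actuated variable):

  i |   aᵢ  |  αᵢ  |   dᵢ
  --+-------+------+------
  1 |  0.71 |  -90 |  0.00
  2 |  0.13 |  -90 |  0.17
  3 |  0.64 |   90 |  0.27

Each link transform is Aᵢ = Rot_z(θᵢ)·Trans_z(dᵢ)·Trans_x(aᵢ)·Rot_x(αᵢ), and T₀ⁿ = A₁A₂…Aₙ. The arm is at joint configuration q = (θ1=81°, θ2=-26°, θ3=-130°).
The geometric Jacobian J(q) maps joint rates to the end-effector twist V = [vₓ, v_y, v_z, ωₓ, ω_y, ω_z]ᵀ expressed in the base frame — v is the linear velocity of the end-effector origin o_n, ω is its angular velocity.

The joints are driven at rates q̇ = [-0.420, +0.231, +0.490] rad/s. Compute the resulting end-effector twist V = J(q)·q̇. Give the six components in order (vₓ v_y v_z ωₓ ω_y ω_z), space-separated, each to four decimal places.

o_n = [-0.5621, 0.6717, -0.3660]
J₁: ẑ×o_n = [-0.6717, -0.5621, 0.0000], ω = ẑ
J2: z=[-0.9877, 0.1564, 0.0000] o=[0.1111, 0.7013, 0.0000] → [-0.0573, -0.3615, 0.1345, -0.9877, 0.1564, 0.0000]
J3: z=[0.0686, 0.4330, -0.8988] o=[-0.0386, 0.8433, 0.0570] → [-0.3374, 0.4996, 0.2149, 0.0686, 0.4330, -0.8988]
V = J·q̇ = [0.1036, 0.3974, 0.1364, -0.1946, 0.2483, -0.8604]

0.1036 0.3974 0.1364 -0.1946 0.2483 -0.8604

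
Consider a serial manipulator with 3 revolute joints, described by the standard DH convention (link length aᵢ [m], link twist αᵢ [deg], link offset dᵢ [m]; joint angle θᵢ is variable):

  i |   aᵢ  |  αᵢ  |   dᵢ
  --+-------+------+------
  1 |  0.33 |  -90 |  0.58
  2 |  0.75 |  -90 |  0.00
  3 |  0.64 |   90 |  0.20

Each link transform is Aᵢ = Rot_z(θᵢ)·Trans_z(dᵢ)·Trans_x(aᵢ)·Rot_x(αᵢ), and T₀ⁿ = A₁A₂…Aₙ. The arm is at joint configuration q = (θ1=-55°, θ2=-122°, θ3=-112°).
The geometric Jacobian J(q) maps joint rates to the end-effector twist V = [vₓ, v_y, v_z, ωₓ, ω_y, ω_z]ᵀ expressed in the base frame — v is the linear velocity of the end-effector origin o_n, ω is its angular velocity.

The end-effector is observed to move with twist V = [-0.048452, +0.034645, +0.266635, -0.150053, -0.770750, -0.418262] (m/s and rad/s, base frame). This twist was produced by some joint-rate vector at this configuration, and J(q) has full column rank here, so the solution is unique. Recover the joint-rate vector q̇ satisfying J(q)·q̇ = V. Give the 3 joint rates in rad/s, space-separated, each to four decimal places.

-0.7590 -0.5650 0.6430

o_n = [0.6176, 0.1526, 1.1187]
J₁: ẑ×o_n = [-0.1526, 0.6176, 0.0000], ω = ẑ
J2: z=[0.8192, 0.5736, 0.0000] o=[0.1893, -0.2703, 0.5800] → [0.3090, -0.4413, 0.1008, 0.8192, 0.5736, 0.0000]
J3: z=[0.4864, -0.6947, 0.5299] o=[-0.0387, 0.0552, 1.2160] → [0.0160, 0.3951, 0.5032, 0.4864, -0.6947, 0.5299]
q̇ = J⁺·V = [-0.7590, -0.5650, 0.6430]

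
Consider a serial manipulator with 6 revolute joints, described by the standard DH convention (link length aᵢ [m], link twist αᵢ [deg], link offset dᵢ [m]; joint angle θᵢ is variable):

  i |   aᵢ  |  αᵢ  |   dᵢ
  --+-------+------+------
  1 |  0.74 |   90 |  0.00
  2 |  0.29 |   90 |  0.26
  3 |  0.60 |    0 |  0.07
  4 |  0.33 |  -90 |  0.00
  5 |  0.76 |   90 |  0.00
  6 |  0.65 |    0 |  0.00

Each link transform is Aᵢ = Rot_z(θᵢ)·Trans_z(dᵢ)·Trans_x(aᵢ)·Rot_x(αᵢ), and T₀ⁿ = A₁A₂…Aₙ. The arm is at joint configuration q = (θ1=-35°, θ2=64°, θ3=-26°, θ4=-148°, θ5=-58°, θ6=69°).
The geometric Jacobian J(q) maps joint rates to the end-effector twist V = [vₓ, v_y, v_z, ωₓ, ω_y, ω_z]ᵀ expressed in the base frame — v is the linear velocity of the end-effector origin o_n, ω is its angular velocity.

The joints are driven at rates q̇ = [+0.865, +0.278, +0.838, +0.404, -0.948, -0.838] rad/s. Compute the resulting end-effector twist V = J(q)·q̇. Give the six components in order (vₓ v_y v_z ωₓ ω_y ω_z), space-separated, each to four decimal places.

o_n = [1.6917, -0.3349, -0.3628]
J₁: ẑ×o_n = [0.3349, 1.6917, -0.0000], ω = ẑ
J2: z=[-0.5736, -0.8192, 0.0000] o=[0.6062, -0.4244, 0.0000] → [0.2972, -0.2081, 0.8378, -0.5736, -0.8192, 0.0000]
J3: z=[0.7362, -0.5155, -0.4384] o=[0.5612, -0.7103, 0.2607] → [0.4860, -0.0366, 0.8593, 0.7362, -0.5155, -0.4384]
J4: z=[0.7362, -0.5155, -0.4384] o=[0.9572, -0.6666, 0.7147] → [0.7009, 0.4713, 0.6229, 0.7362, -0.5155, -0.4384]
J5: z=[0.6080, 0.7884, 0.0939] o=[0.8592, -0.5558, 0.4197] → [-0.6376, 0.5539, -0.5220, 0.6080, 0.7884, 0.0939]
J6: z=[0.6422, -0.5579, 0.5257] o=[1.2140, -0.7529, -0.2228] → [-0.1417, 0.3410, 0.5349, 0.6422, -0.5579, 0.5257]
V = J·q̇ = [1.7859, 0.7543, 1.2512, -0.3595, -1.1479, -0.2091]

1.7859 0.7543 1.2512 -0.3595 -1.1479 -0.2091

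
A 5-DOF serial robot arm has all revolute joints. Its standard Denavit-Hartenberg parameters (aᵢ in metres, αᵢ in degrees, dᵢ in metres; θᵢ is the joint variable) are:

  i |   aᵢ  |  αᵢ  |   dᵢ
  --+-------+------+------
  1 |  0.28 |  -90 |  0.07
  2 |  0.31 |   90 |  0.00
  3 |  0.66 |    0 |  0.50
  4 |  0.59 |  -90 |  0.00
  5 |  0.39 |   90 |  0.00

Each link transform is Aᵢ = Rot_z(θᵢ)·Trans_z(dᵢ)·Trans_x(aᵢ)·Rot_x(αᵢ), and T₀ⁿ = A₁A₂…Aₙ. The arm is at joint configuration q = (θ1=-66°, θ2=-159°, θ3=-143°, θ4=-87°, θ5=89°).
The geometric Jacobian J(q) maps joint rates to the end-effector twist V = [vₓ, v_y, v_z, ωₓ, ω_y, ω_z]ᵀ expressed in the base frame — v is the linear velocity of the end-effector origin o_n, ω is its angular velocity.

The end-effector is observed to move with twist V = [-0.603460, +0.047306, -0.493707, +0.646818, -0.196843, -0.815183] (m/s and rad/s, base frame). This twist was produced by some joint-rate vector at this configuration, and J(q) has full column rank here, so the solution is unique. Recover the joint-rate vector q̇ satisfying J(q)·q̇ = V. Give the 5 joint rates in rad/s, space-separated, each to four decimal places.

o_n = [0.3807, -0.7077, -0.2480]
J₁: ẑ×o_n = [0.7077, 0.3807, -0.0000], ω = ẑ
J2: z=[0.9135, 0.4067, 0.0000] o=[0.1139, -0.2558, 0.0700] → [-0.1294, 0.2905, -0.5214, 0.9135, 0.4067, 0.0000]
J3: z=[-0.1458, 0.3274, -0.9336] o=[-0.0038, 0.0086, 0.1811] → [-0.8092, -0.4216, -0.0215, -0.1458, 0.3274, -0.9336]
J4: z=[-0.1458, 0.3274, -0.9336] o=[-0.2394, -0.4388, -0.4746] → [-0.1769, -0.5459, -0.1638, -0.1458, 0.3274, -0.9336]
J5: z=[-0.2963, -0.9148, -0.2745] o=[0.3175, -0.5784, -0.6105] → [-0.3671, 0.0900, 0.0962, -0.2963, -0.9148, -0.2745]
q̇ = J⁺·V = [-0.4620, 0.9640, -0.2170, 0.3880, 0.7050]

-0.4620 0.9640 -0.2170 0.3880 0.7050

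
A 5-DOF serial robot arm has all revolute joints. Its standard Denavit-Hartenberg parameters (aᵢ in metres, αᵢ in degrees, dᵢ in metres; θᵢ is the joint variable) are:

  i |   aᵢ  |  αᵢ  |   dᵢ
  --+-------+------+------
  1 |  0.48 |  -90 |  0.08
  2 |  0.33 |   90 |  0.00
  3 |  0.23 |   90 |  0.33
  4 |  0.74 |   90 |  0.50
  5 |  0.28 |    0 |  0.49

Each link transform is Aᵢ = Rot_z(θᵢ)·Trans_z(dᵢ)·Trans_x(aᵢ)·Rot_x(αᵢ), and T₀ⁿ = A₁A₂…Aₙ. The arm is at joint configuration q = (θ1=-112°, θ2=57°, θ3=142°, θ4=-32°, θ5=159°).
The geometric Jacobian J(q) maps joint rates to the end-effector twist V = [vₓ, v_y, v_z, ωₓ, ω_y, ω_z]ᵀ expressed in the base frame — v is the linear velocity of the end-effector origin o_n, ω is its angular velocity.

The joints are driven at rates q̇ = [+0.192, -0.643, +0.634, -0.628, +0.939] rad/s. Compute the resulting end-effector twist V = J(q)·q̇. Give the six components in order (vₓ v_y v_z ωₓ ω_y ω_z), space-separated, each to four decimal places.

-0.3684 0.0898 0.1064 -1.2892 0.6645 0.0990

o_n = [0.4979, -0.6489, -0.4428]
J₁: ẑ×o_n = [0.6489, 0.4979, -0.0000], ω = ẑ
J2: z=[0.9272, -0.3746, 0.0000] o=[-0.1798, -0.4450, 0.0800] → [0.1959, 0.4848, 0.0649, 0.9272, -0.3746, 0.0000]
J3: z=[-0.3142, -0.7776, 0.5446] o=[-0.2471, -0.6117, -0.1968] → [0.2116, 0.3285, 0.5910, -0.3142, -0.7776, 0.5446]
J4: z=[0.6050, -0.6061, -0.5163] o=[-0.1825, -0.8298, 0.1350] → [0.4436, -0.0017, 0.5219, 0.6050, -0.6061, -0.5163]
J5: z=[-0.1213, 0.5708, -0.8121] o=[0.7023, -0.7229, 0.0780] → [-0.2371, 0.1028, 0.1077, -0.1213, 0.5708, -0.8121]
V = J·q̇ = [-0.3684, 0.0898, 0.1064, -1.2892, 0.6645, 0.0990]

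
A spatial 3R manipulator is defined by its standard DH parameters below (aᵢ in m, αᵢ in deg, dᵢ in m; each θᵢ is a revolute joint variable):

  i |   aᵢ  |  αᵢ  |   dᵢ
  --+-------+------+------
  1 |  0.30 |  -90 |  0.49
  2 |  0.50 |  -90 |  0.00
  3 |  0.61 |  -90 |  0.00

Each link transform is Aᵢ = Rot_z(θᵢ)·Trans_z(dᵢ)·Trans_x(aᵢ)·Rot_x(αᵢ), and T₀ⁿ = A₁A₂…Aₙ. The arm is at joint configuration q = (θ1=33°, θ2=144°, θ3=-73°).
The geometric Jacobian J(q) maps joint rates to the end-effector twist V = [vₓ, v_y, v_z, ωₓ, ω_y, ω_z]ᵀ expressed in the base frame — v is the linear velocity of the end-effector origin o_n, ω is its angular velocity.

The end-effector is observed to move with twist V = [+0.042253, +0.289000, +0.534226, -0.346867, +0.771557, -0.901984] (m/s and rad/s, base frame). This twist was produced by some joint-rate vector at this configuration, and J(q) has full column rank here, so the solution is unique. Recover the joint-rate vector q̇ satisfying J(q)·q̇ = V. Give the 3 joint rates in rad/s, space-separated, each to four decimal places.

-0.7240 0.8360 -0.2200

o_n = [-0.5264, 0.3537, 0.0913]
J₁: ẑ×o_n = [-0.3537, -0.5264, 0.0000], ω = ẑ
J2: z=[-0.5446, 0.8387, 0.0000] o=[0.2516, 0.1634, 0.4900] → [-0.3344, -0.2172, 0.5488, -0.5446, 0.8387, 0.0000]
J3: z=[-0.4930, -0.3201, 0.8090] o=[-0.0876, -0.0569, 0.1961] → [-0.2987, -0.4066, -0.3429, -0.4930, -0.3201, 0.8090]
q̇ = J⁺·V = [-0.7240, 0.8360, -0.2200]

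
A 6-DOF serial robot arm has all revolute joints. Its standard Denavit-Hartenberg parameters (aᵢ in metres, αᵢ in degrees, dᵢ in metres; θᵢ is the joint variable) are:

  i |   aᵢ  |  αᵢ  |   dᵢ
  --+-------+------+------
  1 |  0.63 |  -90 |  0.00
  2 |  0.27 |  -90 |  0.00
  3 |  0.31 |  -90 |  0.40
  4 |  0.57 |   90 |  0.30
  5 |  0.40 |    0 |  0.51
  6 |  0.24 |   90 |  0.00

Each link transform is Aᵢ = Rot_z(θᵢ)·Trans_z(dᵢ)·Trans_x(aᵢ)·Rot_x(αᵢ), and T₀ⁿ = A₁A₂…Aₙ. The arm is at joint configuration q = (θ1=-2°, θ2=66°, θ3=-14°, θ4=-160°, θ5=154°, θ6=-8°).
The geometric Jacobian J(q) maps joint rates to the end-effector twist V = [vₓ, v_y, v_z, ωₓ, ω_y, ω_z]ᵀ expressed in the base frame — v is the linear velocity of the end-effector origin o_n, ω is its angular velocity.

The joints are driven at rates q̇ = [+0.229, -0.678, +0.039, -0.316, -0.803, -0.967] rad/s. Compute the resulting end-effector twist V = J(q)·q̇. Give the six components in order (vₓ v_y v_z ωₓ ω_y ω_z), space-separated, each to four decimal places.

o_n = [0.8977, -0.5930, -0.4613]
J₁: ẑ×o_n = [0.5930, 0.8977, -0.0000], ω = ẑ
J2: z=[0.0349, 0.9994, 0.0000] o=[0.6296, -0.0220, 0.0000] → [-0.4610, 0.0161, -0.2878, 0.0349, 0.9994, 0.0000]
J3: z=[-0.9130, 0.0319, -0.4067] o=[0.7394, -0.0258, -0.2467] → [-0.2375, -0.2604, 0.5127, -0.9130, 0.0319, -0.4067]
J4: z=[0.0645, -0.9731, -0.2210] o=[0.4991, 0.0576, -0.6841] → [-0.3606, -0.1025, 0.3460, 0.0645, -0.9731, -0.2210]
J5: z=[0.7201, -0.1079, 0.6854] o=[0.1246, -0.3502, -0.3550] → [0.1778, 0.6064, -0.0914, 0.7201, -0.1079, 0.6854]
J6: z=[0.7201, -0.1079, 0.6854] o=[0.7516, -0.5028, -0.2936] → [0.0799, 0.2209, -0.0491, 0.7201, -0.1079, 0.6854]
V = J·q̇ = [0.3330, -0.4837, 0.2267, -1.3543, -0.1778, -0.9301]

0.3330 -0.4837 0.2267 -1.3543 -0.1778 -0.9301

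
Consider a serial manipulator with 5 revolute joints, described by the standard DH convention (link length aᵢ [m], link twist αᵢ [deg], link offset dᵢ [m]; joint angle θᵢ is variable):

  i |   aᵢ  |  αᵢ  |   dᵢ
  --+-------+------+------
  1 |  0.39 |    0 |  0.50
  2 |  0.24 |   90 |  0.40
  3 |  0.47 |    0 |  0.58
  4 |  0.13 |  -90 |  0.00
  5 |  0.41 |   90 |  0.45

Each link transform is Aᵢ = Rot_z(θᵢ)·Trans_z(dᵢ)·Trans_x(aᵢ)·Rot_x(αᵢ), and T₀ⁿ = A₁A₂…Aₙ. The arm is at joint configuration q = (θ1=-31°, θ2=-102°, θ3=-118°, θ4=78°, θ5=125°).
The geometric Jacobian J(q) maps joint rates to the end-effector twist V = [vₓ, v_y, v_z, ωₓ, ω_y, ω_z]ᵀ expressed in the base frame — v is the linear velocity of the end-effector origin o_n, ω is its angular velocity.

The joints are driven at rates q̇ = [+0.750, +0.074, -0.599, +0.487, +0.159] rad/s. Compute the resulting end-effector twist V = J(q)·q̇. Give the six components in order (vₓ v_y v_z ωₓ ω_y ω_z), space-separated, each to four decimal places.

0.2895 0.1789 0.1431 0.0122 -0.1511 0.9458

o_n = [0.0002, -0.2011, 0.8973]
J₁: ẑ×o_n = [0.2011, 0.0002, -0.0000], ω = ẑ
J2: z=[0.0000, 0.0000, 1.0000] o=[0.3343, -0.2009, 0.5000] → [0.0003, -0.3341, 0.0000, 0.0000, 0.0000, 1.0000]
J3: z=[-0.7314, 0.6820, 0.0000] o=[0.1706, -0.3764, 0.9000] → [-0.0018, -0.0019, -0.0120, -0.7314, 0.6820, 0.0000]
J4: z=[-0.7314, 0.6820, 0.0000] o=[-0.1031, 0.1805, 0.4850] → [0.2812, 0.3016, 0.2087, -0.7314, 0.6820, 0.0000]
J5: z=[-0.4384, -0.4701, 0.7660] o=[-0.1710, 0.1077, 0.4015] → [0.0035, 0.3485, 0.2159, -0.4384, -0.4701, 0.7660]
V = J·q̇ = [0.2895, 0.1789, 0.1431, 0.0122, -0.1511, 0.9458]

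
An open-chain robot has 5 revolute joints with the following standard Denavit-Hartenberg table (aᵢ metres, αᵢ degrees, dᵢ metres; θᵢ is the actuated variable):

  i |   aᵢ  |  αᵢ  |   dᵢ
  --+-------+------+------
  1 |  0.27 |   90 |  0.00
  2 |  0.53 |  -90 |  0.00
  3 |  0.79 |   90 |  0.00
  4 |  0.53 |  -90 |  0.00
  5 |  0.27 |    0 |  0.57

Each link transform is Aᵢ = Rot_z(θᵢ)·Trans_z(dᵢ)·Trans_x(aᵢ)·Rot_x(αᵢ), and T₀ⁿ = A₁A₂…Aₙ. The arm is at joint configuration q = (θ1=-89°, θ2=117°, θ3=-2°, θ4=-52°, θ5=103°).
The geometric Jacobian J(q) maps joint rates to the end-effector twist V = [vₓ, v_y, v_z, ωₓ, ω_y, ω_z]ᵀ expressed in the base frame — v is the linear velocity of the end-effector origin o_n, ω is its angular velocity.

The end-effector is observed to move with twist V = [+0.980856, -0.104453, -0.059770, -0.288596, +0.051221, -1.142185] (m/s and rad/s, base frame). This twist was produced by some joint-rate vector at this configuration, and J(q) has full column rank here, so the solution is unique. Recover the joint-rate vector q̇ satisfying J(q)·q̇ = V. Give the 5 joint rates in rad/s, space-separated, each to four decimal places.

o_n = [0.1982, 0.6548, 1.8497]
J₁: ẑ×o_n = [-0.6548, 0.1982, 0.0000], ω = ẑ
J2: z=[-0.9998, -0.0175, 0.0000] o=[0.0047, -0.2700, 0.0000] → [-0.0323, 1.8494, -0.9213, -0.9998, -0.0175, 0.0000]
J3: z=[-0.0156, 0.8909, -0.4540] o=[0.0005, -0.0294, 0.4722] → [1.5378, -0.0683, -0.1867, -0.0156, 0.8909, -0.4540]
J4: z=[-0.9990, -0.0333, -0.0311] o=[-0.0333, 0.3285, 1.1757] → [-0.0123, 0.6661, -0.3183, -0.9990, -0.0333, -0.0311]
J5: z=[-0.0433, 0.9055, 0.4222] o=[-0.0408, 0.1043, 1.6559] → [-0.0570, 0.1093, -0.2402, -0.0433, 0.9055, 0.4222]
q̇ = J⁺·V = [-0.9670, -0.0640, 0.2220, 0.3560, -0.1500]

-0.9670 -0.0640 0.2220 0.3560 -0.1500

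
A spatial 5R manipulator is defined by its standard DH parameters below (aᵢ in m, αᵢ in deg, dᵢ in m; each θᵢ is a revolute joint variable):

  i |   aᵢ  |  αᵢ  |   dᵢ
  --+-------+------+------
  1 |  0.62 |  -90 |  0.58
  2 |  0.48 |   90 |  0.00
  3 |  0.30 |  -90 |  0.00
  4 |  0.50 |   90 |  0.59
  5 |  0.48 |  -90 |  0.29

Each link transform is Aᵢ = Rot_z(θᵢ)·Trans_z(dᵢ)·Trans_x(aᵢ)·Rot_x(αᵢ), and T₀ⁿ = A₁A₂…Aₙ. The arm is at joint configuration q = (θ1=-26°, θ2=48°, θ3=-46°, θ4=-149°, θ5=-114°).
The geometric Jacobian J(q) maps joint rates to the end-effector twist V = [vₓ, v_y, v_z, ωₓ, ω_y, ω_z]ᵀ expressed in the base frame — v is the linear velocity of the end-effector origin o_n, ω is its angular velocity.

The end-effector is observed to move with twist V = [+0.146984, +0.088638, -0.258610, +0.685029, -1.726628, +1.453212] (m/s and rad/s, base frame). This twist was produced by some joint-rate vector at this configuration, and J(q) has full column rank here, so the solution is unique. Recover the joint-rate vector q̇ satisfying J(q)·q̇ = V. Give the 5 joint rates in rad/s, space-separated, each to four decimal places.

0.3010 -0.6200 0.9630 -0.3940 -0.9660

o_n = [0.8851, -0.2261, 0.1381]
J₁: ẑ×o_n = [0.2261, 0.8851, -0.0000], ω = ẑ
J2: z=[0.4384, 0.8988, 0.0000] o=[0.5573, -0.2718, 0.5800] → [-0.3972, 0.1937, -0.2746, 0.4384, 0.8988, 0.0000]
J3: z=[0.6679, -0.3258, 0.6691] o=[0.8459, -0.4126, 0.2233] → [-0.0970, 0.0831, 0.1373, 0.6679, -0.3258, 0.6691]
J4: z=[0.7371, 0.4134, -0.5346] o=[0.8767, -0.6677, 0.0684] → [0.2649, -0.0559, 0.3220, 0.7371, 0.4134, -0.5346]
J5: z=[-0.6253, 0.7172, -0.3077] o=[1.4397, -0.1433, 0.1466] → [-0.0316, 0.1653, 0.4495, -0.6253, 0.7172, -0.3077]
q̇ = J⁺·V = [0.3010, -0.6200, 0.9630, -0.3940, -0.9660]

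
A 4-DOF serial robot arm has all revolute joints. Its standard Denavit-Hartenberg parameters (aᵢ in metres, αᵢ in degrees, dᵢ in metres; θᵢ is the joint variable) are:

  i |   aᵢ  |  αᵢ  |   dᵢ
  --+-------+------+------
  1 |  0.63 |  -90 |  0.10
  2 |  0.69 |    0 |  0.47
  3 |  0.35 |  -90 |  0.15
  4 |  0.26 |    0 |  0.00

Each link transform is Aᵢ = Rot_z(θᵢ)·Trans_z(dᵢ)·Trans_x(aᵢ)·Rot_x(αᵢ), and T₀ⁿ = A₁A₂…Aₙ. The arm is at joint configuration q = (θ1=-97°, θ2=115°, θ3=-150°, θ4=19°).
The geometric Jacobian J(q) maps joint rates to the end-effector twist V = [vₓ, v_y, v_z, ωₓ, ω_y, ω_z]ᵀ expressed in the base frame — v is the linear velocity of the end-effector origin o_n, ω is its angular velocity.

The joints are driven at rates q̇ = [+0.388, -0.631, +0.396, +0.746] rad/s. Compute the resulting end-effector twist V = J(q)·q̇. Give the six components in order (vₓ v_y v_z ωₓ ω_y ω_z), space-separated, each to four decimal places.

o_n = [0.4306, -0.8856, -0.1836]
J₁: ẑ×o_n = [0.8856, 0.4306, -0.0000], ω = ẑ
J2: z=[0.9925, -0.1219, 0.0000] o=[-0.0768, -0.6253, 0.1000] → [0.0346, 0.2815, -0.1965, 0.9925, -0.1219, 0.0000]
J3: z=[0.9925, -0.1219, 0.0000] o=[0.4253, -0.3931, -0.5254] → [-0.0416, -0.3392, -0.4881, 0.9925, -0.1219, 0.0000]
J4: z=[-0.0699, -0.5693, -0.8192] o=[0.5392, -0.6960, -0.3246] → [-0.2356, 0.0988, -0.0486, -0.0699, -0.5693, -0.8192]
V = J·q̇ = [0.1296, -0.0712, -0.1055, -0.2854, -0.3961, -0.2231]

0.1296 -0.0712 -0.1055 -0.2854 -0.3961 -0.2231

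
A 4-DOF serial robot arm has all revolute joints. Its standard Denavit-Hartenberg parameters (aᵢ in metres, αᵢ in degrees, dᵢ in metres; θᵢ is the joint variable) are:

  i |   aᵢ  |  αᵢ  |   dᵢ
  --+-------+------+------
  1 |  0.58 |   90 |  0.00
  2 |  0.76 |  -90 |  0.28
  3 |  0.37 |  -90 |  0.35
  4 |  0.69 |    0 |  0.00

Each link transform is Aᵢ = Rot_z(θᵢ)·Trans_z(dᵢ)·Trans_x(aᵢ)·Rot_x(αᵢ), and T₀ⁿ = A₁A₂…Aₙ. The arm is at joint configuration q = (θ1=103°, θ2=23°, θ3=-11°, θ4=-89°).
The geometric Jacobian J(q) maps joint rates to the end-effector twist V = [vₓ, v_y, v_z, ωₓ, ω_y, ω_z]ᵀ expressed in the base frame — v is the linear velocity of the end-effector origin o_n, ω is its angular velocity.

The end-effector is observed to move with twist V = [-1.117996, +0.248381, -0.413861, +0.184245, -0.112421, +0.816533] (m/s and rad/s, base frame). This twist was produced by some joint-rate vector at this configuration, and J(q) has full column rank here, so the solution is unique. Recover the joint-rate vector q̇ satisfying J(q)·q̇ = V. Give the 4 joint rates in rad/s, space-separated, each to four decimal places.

o_n = [0.0698, 1.2666, 1.4007]
J₁: ẑ×o_n = [-1.2666, 0.0698, 0.0000], ω = ẑ
J2: z=[0.9744, 0.2250, 0.0000] o=[-0.1305, 0.5651, 0.0000] → [0.3151, -1.3648, 0.6385, 0.9744, 0.2250, 0.0000]
J3: z=[0.0879, -0.3807, 0.9205] o=[-0.0150, 1.3098, 0.2970] → [-0.3805, -0.0190, 0.0285, 0.0879, -0.3807, 0.9205]
J4: z=[-0.9960, -0.0497, 0.0746] o=[0.0093, 1.5182, 0.7610] → [-0.0130, 0.6416, 0.2535, -0.9960, -0.0497, 0.0746]
q̇ = J⁺·V = [0.7470, -0.4210, 0.1230, -0.5860]

0.7470 -0.4210 0.1230 -0.5860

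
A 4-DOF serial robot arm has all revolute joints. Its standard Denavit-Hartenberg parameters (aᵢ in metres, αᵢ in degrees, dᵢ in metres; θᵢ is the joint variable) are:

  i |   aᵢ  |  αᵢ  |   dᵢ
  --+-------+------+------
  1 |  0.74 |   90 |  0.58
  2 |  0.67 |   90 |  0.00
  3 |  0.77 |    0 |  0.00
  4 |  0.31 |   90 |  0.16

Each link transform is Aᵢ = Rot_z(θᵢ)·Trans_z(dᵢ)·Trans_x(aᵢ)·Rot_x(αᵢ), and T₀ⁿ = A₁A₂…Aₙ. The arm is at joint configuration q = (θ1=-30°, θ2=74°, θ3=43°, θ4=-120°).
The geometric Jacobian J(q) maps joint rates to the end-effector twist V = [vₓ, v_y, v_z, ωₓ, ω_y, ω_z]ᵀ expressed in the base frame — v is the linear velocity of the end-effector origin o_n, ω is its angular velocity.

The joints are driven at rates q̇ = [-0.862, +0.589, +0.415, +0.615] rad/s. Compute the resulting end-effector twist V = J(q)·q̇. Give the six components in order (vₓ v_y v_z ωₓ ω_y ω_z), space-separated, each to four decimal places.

-1.4534 -0.7608 0.3917 0.5630 -1.0051 -1.1459

o_n = [0.9735, -0.8197, 1.7883]
J₁: ẑ×o_n = [0.8197, 0.9735, -0.0000], ω = ẑ
J2: z=[-0.5000, -0.8660, 0.0000] o=[0.6409, -0.3700, 0.5800] → [-1.0464, 0.6042, 0.5129, -0.5000, -0.8660, 0.0000]
J3: z=[0.8325, -0.4806, -0.2756] o=[0.8008, -0.4623, 1.2240] → [-0.3697, -0.5173, -0.2144, 0.8325, -0.4806, -0.2756]
J4: z=[0.8325, -0.4806, -0.2756] o=[0.6727, -0.9947, 1.7654] → [0.0372, -0.1020, 0.2904, 0.8325, -0.4806, -0.2756]
V = J·q̇ = [-1.4534, -0.7608, 0.3917, 0.5630, -1.0051, -1.1459]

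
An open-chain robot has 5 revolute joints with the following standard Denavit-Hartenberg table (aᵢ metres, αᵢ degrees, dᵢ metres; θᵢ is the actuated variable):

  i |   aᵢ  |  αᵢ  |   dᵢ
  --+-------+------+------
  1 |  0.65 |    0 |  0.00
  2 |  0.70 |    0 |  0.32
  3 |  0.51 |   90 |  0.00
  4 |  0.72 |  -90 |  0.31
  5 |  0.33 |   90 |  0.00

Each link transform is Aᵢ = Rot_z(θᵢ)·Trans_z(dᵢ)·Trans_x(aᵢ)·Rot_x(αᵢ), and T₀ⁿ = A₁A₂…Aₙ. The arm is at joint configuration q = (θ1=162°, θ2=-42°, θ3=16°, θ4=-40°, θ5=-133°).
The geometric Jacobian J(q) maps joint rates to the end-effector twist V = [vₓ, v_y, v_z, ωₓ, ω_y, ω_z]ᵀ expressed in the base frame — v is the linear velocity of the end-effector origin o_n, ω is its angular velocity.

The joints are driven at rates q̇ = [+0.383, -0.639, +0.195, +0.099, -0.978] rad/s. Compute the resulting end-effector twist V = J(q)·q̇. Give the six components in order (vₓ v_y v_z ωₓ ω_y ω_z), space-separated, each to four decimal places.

0.0946 -0.3936 0.1893 0.5210 -0.3655 -0.8102

o_n = [-1.2248, 1.8213, 0.0019]
J₁: ẑ×o_n = [-1.8213, -1.2248, 0.0000], ω = ẑ
J2: z=[0.0000, 0.0000, 1.0000] o=[-0.6182, 0.2009, 0.0000] → [-1.6205, -0.6066, 0.0000, 0.0000, 0.0000, 1.0000]
J3: z=[0.0000, 0.0000, 1.0000] o=[-0.9682, 0.8071, 0.3200] → [-1.0143, -0.2566, 0.0000, 0.0000, 0.0000, 1.0000]
J4: z=[0.6947, 0.7193, 0.0000] o=[-1.3351, 1.1614, 0.3200] → [-0.2289, 0.2210, 0.3791, 0.6947, 0.7193, 0.0000]
J5: z=[-0.4624, 0.4465, 0.7660] o=[-1.5165, 1.7675, -0.1428] → [0.0233, 0.2903, -0.1551, -0.4624, 0.4465, 0.7660]
V = J·q̇ = [0.0946, -0.3936, 0.1893, 0.5210, -0.3655, -0.8102]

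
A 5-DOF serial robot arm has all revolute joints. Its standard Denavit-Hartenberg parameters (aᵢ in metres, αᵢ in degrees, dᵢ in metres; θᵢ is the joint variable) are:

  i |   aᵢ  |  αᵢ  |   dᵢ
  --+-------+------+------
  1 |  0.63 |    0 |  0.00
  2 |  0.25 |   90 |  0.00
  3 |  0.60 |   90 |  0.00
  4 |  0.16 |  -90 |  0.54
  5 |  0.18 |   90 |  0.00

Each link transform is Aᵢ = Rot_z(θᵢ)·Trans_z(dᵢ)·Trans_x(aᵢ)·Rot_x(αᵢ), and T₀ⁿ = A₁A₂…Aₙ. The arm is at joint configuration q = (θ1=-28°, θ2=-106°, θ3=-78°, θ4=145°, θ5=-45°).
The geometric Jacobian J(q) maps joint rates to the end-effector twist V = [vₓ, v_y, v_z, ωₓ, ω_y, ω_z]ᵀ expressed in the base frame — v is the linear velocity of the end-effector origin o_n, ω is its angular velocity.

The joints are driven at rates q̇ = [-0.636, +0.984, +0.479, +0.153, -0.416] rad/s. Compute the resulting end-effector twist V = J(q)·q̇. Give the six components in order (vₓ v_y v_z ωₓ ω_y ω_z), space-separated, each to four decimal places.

o_n = [0.6648, 0.0538, -0.4954]
J₁: ẑ×o_n = [-0.0538, 0.6648, 0.0000], ω = ẑ
J2: z=[0.0000, 0.0000, 1.0000] o=[0.5563, -0.2958, 0.0000] → [-0.3496, 0.1085, 0.0000, 0.0000, 0.0000, 1.0000]
J3: z=[-0.7193, 0.6947, 0.0000] o=[0.3826, -0.4756, 0.0000] → [-0.3442, -0.3564, -0.5769, -0.7193, 0.6947, 0.0000]
J4: z=[0.6795, 0.7036, -0.2079] o=[0.2959, -0.5653, -0.5869] → [0.1931, -0.1388, 0.1612, 0.6795, 0.7036, -0.2079]
J5: z=[0.6721, -0.4832, 0.5610] o=[0.6158, -0.1020, -0.5710] → [-0.1239, -0.0232, 0.1284, 0.6721, -0.4832, 0.5610]
V = J·q̇ = [-0.3935, -0.4983, -0.3051, -0.5202, 0.6414, 0.0828]

-0.3935 -0.4983 -0.3051 -0.5202 0.6414 0.0828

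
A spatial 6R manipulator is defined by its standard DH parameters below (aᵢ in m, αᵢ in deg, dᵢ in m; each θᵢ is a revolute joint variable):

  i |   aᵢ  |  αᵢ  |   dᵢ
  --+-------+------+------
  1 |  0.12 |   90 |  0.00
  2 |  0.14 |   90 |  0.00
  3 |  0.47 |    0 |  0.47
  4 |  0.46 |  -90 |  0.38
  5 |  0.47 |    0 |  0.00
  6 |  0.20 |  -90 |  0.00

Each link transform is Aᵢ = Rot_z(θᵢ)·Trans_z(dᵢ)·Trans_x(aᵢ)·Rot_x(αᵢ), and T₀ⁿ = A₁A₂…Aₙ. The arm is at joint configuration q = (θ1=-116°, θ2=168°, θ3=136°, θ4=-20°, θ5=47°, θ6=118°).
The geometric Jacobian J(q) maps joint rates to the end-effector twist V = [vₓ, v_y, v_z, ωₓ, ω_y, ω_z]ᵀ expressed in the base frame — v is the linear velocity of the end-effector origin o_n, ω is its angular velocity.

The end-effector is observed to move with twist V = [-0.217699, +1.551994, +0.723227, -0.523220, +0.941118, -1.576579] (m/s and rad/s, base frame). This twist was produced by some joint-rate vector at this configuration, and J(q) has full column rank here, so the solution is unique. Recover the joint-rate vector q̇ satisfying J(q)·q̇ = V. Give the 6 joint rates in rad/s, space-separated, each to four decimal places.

o_n = [-1.0573, -0.2188, 0.3498]
J₁: ẑ×o_n = [0.2188, -1.0573, 0.0000], ω = ẑ
J2: z=[-0.8988, 0.4384, 0.0000] o=[-0.0526, -0.1079, 0.0000] → [0.1534, 0.3144, 0.5401, -0.8988, 0.4384, 0.0000]
J3: z=[-0.0911, -0.1869, 0.9781] o=[0.0074, 0.0152, 0.0291] → [0.1689, -1.0122, -0.1776, -0.0911, -0.1869, 0.9781]
J4: z=[-0.0911, -0.1869, 0.9781] o=[-0.4738, -0.2267, 0.4185] → [0.0051, -0.5770, -0.1098, -0.0911, -0.1869, 0.9781]
J5: z=[0.0086, -0.9823, -0.1869] o=[-0.9665, -0.2938, 0.7483] → [0.4054, 0.0204, -0.0885, 0.0086, -0.9823, -0.1869]
J6: z=[0.0086, -0.9823, -0.1869] o=[-1.2544, -0.2268, 0.3829] → [0.0339, -0.0365, 0.1937, 0.0086, -0.9823, -0.1869]
q̇ = J⁺·V = [0.0140, 0.7500, -0.8620, -0.8220, -0.4730, 0.1700]

0.0140 0.7500 -0.8620 -0.8220 -0.4730 0.1700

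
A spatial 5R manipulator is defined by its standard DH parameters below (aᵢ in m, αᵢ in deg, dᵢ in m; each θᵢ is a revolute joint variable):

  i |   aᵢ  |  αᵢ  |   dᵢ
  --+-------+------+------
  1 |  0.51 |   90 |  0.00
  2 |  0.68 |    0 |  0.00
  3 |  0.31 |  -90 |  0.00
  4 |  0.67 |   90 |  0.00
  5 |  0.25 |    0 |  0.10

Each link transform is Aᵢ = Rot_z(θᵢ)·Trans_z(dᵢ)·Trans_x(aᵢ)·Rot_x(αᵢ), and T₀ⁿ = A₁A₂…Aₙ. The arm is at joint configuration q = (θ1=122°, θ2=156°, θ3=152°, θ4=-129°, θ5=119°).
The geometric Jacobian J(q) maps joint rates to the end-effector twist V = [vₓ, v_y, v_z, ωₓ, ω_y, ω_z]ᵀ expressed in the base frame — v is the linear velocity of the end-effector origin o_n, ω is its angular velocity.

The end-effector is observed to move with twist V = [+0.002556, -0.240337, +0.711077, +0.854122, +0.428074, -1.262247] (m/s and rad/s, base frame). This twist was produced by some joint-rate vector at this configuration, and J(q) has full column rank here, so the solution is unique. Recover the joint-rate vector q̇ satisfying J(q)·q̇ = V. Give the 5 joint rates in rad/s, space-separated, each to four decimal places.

o_n = [0.3128, 0.1854, 0.5003]
J₁: ẑ×o_n = [-0.1854, 0.3128, 0.0000], ω = ẑ
J2: z=[0.8480, 0.5299, 0.0000] o=[-0.2703, 0.4325, 0.0000] → [0.2651, -0.4243, -0.5185, 0.8480, 0.5299, 0.0000]
J3: z=[0.8480, 0.5299, 0.0000] o=[0.0589, -0.0943, 0.2766] → [0.1186, -0.1897, 0.1027, 0.8480, 0.5299, 0.0000]
J4: z=[-0.4176, 0.6683, 0.6157] o=[-0.0422, 0.0675, 0.0323] → [0.2402, 0.4140, -0.2865, -0.4176, 0.6683, 0.6157]
J5: z=[-0.2801, -0.7392, 0.6124] o=[0.5369, 0.1233, 0.3646] → [-0.1384, -0.0992, -0.1831, -0.2801, -0.7392, 0.6124]
q̇ = J⁺·V = [-0.3520, -0.5340, 0.9490, -0.6310, -0.8520]

-0.3520 -0.5340 0.9490 -0.6310 -0.8520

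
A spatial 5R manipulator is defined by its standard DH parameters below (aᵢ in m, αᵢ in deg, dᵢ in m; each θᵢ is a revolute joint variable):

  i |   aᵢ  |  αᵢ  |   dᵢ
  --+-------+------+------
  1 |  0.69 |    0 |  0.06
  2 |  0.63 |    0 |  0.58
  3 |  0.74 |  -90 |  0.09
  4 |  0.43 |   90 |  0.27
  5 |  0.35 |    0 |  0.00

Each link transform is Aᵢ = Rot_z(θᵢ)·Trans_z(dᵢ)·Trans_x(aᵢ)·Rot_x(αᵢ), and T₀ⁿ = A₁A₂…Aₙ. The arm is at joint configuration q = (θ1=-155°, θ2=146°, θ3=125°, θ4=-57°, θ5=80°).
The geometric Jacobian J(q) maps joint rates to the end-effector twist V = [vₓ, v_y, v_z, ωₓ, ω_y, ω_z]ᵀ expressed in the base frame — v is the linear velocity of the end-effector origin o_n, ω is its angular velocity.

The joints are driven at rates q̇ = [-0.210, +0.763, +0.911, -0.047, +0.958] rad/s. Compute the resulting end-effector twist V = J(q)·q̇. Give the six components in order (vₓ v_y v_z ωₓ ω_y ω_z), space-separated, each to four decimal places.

-0.9027 -1.1844 -0.2644 0.3945 -0.7015 1.9858

o_n = [-0.9972, 0.2457, 1.1416]
J₁: ẑ×o_n = [-0.2457, -0.9972, 0.0000], ω = ẑ
J2: z=[0.0000, 0.0000, 1.0000] o=[-0.6254, -0.2916, 0.0600] → [-0.5373, -0.3718, 0.0000, 0.0000, 0.0000, 1.0000]
J3: z=[0.0000, 0.0000, 1.0000] o=[-0.0031, -0.3902, 0.6400] → [-0.6359, -0.9940, 0.0000, 0.0000, 0.0000, 1.0000]
J4: z=[-0.8988, -0.4384, 0.0000] o=[-0.3275, 0.2749, 0.7300] → [-0.1804, 0.3699, -0.2673, -0.8988, -0.4384, 0.0000]
J5: z=[0.3676, -0.7538, 0.5446] o=[-0.6728, 0.3671, 1.0906] → [0.0277, -0.1954, -0.2891, 0.3676, -0.7538, 0.5446]
V = J·q̇ = [-0.9027, -1.1844, -0.2644, 0.3945, -0.7015, 1.9858]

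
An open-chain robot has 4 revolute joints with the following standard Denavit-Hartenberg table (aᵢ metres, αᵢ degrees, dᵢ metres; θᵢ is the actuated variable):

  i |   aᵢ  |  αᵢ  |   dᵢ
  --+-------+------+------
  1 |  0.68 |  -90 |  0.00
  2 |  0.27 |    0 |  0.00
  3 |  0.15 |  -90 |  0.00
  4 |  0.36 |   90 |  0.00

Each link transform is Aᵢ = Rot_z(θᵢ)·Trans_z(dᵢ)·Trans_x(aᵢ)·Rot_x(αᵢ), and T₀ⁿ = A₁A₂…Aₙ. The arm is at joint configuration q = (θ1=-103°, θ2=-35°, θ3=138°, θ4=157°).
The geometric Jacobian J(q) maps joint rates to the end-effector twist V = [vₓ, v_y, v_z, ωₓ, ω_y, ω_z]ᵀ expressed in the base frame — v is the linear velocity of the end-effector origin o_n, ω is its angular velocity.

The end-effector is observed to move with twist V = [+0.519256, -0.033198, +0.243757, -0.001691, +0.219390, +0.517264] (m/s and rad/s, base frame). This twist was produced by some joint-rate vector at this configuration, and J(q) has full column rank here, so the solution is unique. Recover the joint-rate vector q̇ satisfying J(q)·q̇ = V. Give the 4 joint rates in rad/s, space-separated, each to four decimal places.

0.4680 -0.9570 0.9060 0.2190

o_n = [-0.3490, -0.8862, 0.3316]
J₁: ẑ×o_n = [0.8862, -0.3490, 0.0000], ω = ẑ
J2: z=[0.9744, -0.2250, 0.0000] o=[-0.1530, -0.6626, 0.0000] → [-0.0746, -0.3231, -0.2620, 0.9744, -0.2250, 0.0000]
J3: z=[0.9744, -0.2250, 0.0000] o=[-0.2027, -0.8781, 0.1549] → [-0.0398, -0.1722, -0.0408, 0.9744, -0.2250, 0.0000]
J4: z=[0.2192, 0.9494, 0.2250] o=[-0.1951, -0.8452, 0.0087] → [0.3158, -0.1054, 0.1371, 0.2192, 0.9494, 0.2250]
q̇ = J⁺·V = [0.4680, -0.9570, 0.9060, 0.2190]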